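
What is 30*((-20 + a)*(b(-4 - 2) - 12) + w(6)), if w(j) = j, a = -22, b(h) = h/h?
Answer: 14040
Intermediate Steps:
b(h) = 1
30*((-20 + a)*(b(-4 - 2) - 12) + w(6)) = 30*((-20 - 22)*(1 - 12) + 6) = 30*(-42*(-11) + 6) = 30*(462 + 6) = 30*468 = 14040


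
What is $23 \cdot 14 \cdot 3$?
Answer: $966$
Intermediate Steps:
$23 \cdot 14 \cdot 3 = 322 \cdot 3 = 966$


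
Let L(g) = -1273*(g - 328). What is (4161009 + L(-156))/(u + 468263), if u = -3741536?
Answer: -4777141/3273273 ≈ -1.4594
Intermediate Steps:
L(g) = 417544 - 1273*g (L(g) = -1273*(-328 + g) = 417544 - 1273*g)
(4161009 + L(-156))/(u + 468263) = (4161009 + (417544 - 1273*(-156)))/(-3741536 + 468263) = (4161009 + (417544 + 198588))/(-3273273) = (4161009 + 616132)*(-1/3273273) = 4777141*(-1/3273273) = -4777141/3273273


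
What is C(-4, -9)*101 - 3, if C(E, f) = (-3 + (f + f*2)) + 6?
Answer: -2427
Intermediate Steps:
C(E, f) = 3 + 3*f (C(E, f) = (-3 + (f + 2*f)) + 6 = (-3 + 3*f) + 6 = 3 + 3*f)
C(-4, -9)*101 - 3 = (3 + 3*(-9))*101 - 3 = (3 - 27)*101 - 3 = -24*101 - 3 = -2424 - 3 = -2427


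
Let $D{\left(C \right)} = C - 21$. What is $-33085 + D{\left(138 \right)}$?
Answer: $-32968$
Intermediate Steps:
$D{\left(C \right)} = -21 + C$
$-33085 + D{\left(138 \right)} = -33085 + \left(-21 + 138\right) = -33085 + 117 = -32968$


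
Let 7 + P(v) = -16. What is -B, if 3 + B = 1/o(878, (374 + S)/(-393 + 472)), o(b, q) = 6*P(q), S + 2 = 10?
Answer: 415/138 ≈ 3.0072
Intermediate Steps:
S = 8 (S = -2 + 10 = 8)
P(v) = -23 (P(v) = -7 - 16 = -23)
o(b, q) = -138 (o(b, q) = 6*(-23) = -138)
B = -415/138 (B = -3 + 1/(-138) = -3 - 1/138 = -415/138 ≈ -3.0072)
-B = -1*(-415/138) = 415/138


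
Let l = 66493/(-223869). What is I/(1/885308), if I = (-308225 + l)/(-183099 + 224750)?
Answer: -61088101424347544/9324367719 ≈ -6.5514e+6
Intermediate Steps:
l = -66493/223869 (l = 66493*(-1/223869) = -66493/223869 ≈ -0.29702)
I = -69002089018/9324367719 (I = (-308225 - 66493/223869)/(-183099 + 224750) = -69002089018/223869/41651 = -69002089018/223869*1/41651 = -69002089018/9324367719 ≈ -7.4002)
I/(1/885308) = -69002089018/(9324367719*(1/885308)) = -69002089018/(9324367719*1/885308) = -69002089018/9324367719*885308 = -61088101424347544/9324367719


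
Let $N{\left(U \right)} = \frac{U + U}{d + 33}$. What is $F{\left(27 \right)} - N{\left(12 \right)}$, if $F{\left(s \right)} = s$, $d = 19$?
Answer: $\frac{345}{13} \approx 26.538$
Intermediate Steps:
$N{\left(U \right)} = \frac{U}{26}$ ($N{\left(U \right)} = \frac{U + U}{19 + 33} = \frac{2 U}{52} = 2 U \frac{1}{52} = \frac{U}{26}$)
$F{\left(27 \right)} - N{\left(12 \right)} = 27 - \frac{1}{26} \cdot 12 = 27 - \frac{6}{13} = \frac{345}{13}$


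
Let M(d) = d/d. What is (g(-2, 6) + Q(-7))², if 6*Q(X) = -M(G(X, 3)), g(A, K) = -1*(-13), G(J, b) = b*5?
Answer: 5929/36 ≈ 164.69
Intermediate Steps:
G(J, b) = 5*b
M(d) = 1
g(A, K) = 13
Q(X) = -⅙ (Q(X) = (-1*1)/6 = (⅙)*(-1) = -⅙)
(g(-2, 6) + Q(-7))² = (13 - ⅙)² = (77/6)² = 5929/36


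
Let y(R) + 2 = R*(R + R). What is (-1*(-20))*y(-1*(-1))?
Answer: 0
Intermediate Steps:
y(R) = -2 + 2*R² (y(R) = -2 + R*(R + R) = -2 + R*(2*R) = -2 + 2*R²)
(-1*(-20))*y(-1*(-1)) = (-1*(-20))*(-2 + 2*(-1*(-1))²) = 20*(-2 + 2*1²) = 20*(-2 + 2*1) = 20*(-2 + 2) = 20*0 = 0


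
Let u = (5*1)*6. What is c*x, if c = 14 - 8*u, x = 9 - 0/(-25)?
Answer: -2034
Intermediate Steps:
u = 30 (u = 5*6 = 30)
x = 9 (x = 9 - 0*(-1)/25 = 9 - 1*0 = 9 + 0 = 9)
c = -226 (c = 14 - 8*30 = 14 - 240 = -226)
c*x = -226*9 = -2034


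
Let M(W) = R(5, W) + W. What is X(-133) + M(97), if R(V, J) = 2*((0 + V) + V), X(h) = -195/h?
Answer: 15756/133 ≈ 118.47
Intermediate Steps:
R(V, J) = 4*V (R(V, J) = 2*(V + V) = 2*(2*V) = 4*V)
M(W) = 20 + W (M(W) = 4*5 + W = 20 + W)
X(-133) + M(97) = -195/(-133) + (20 + 97) = -195*(-1/133) + 117 = 195/133 + 117 = 15756/133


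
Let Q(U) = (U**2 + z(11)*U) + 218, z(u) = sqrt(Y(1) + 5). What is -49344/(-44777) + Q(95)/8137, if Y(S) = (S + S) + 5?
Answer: 10321341/4612031 + 190*sqrt(3)/8137 ≈ 2.2784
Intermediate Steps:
Y(S) = 5 + 2*S (Y(S) = 2*S + 5 = 5 + 2*S)
z(u) = 2*sqrt(3) (z(u) = sqrt((5 + 2*1) + 5) = sqrt((5 + 2) + 5) = sqrt(7 + 5) = sqrt(12) = 2*sqrt(3))
Q(U) = 218 + U**2 + 2*U*sqrt(3) (Q(U) = (U**2 + (2*sqrt(3))*U) + 218 = (U**2 + 2*U*sqrt(3)) + 218 = 218 + U**2 + 2*U*sqrt(3))
-49344/(-44777) + Q(95)/8137 = -49344/(-44777) + (218 + 95**2 + 2*95*sqrt(3))/8137 = -49344*(-1/44777) + (218 + 9025 + 190*sqrt(3))*(1/8137) = 49344/44777 + (9243 + 190*sqrt(3))*(1/8137) = 49344/44777 + (117/103 + 190*sqrt(3)/8137) = 10321341/4612031 + 190*sqrt(3)/8137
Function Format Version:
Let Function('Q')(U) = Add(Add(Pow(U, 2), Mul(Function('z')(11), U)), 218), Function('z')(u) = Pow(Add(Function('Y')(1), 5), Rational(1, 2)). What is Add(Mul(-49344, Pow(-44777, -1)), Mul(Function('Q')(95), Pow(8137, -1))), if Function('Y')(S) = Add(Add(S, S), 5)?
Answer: Add(Rational(10321341, 4612031), Mul(Rational(190, 8137), Pow(3, Rational(1, 2)))) ≈ 2.2784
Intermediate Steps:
Function('Y')(S) = Add(5, Mul(2, S)) (Function('Y')(S) = Add(Mul(2, S), 5) = Add(5, Mul(2, S)))
Function('z')(u) = Mul(2, Pow(3, Rational(1, 2))) (Function('z')(u) = Pow(Add(Add(5, Mul(2, 1)), 5), Rational(1, 2)) = Pow(Add(Add(5, 2), 5), Rational(1, 2)) = Pow(Add(7, 5), Rational(1, 2)) = Pow(12, Rational(1, 2)) = Mul(2, Pow(3, Rational(1, 2))))
Function('Q')(U) = Add(218, Pow(U, 2), Mul(2, U, Pow(3, Rational(1, 2)))) (Function('Q')(U) = Add(Add(Pow(U, 2), Mul(Mul(2, Pow(3, Rational(1, 2))), U)), 218) = Add(Add(Pow(U, 2), Mul(2, U, Pow(3, Rational(1, 2)))), 218) = Add(218, Pow(U, 2), Mul(2, U, Pow(3, Rational(1, 2)))))
Add(Mul(-49344, Pow(-44777, -1)), Mul(Function('Q')(95), Pow(8137, -1))) = Add(Mul(-49344, Pow(-44777, -1)), Mul(Add(218, Pow(95, 2), Mul(2, 95, Pow(3, Rational(1, 2)))), Pow(8137, -1))) = Add(Mul(-49344, Rational(-1, 44777)), Mul(Add(218, 9025, Mul(190, Pow(3, Rational(1, 2)))), Rational(1, 8137))) = Add(Rational(49344, 44777), Mul(Add(9243, Mul(190, Pow(3, Rational(1, 2)))), Rational(1, 8137))) = Add(Rational(49344, 44777), Add(Rational(117, 103), Mul(Rational(190, 8137), Pow(3, Rational(1, 2))))) = Add(Rational(10321341, 4612031), Mul(Rational(190, 8137), Pow(3, Rational(1, 2))))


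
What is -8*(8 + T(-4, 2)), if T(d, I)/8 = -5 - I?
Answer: 384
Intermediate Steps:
T(d, I) = -40 - 8*I (T(d, I) = 8*(-5 - I) = -40 - 8*I)
-8*(8 + T(-4, 2)) = -8*(8 + (-40 - 8*2)) = -8*(8 + (-40 - 16)) = -8*(8 - 56) = -8*(-48) = 384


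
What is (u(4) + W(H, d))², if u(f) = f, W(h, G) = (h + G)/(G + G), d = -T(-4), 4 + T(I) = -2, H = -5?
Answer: 2401/144 ≈ 16.674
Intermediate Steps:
T(I) = -6 (T(I) = -4 - 2 = -6)
d = 6 (d = -1*(-6) = 6)
W(h, G) = (G + h)/(2*G) (W(h, G) = (G + h)/((2*G)) = (G + h)*(1/(2*G)) = (G + h)/(2*G))
(u(4) + W(H, d))² = (4 + (½)*(6 - 5)/6)² = (4 + (½)*(⅙)*1)² = (4 + 1/12)² = (49/12)² = 2401/144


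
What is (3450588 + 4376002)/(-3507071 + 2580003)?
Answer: -3913295/463534 ≈ -8.4423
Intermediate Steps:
(3450588 + 4376002)/(-3507071 + 2580003) = 7826590/(-927068) = 7826590*(-1/927068) = -3913295/463534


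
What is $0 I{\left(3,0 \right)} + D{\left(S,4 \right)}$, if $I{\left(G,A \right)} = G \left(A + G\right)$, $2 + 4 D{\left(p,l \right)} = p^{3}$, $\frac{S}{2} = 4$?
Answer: $\frac{255}{2} \approx 127.5$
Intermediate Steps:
$S = 8$ ($S = 2 \cdot 4 = 8$)
$D{\left(p,l \right)} = - \frac{1}{2} + \frac{p^{3}}{4}$
$0 I{\left(3,0 \right)} + D{\left(S,4 \right)} = 0 \cdot 3 \left(0 + 3\right) - \left(\frac{1}{2} - \frac{8^{3}}{4}\right) = 0 \cdot 3 \cdot 3 + \left(- \frac{1}{2} + \frac{1}{4} \cdot 512\right) = 0 \cdot 9 + \left(- \frac{1}{2} + 128\right) = 0 + \frac{255}{2} = \frac{255}{2}$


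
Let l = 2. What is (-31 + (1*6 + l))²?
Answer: 529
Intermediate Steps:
(-31 + (1*6 + l))² = (-31 + (1*6 + 2))² = (-31 + (6 + 2))² = (-31 + 8)² = (-23)² = 529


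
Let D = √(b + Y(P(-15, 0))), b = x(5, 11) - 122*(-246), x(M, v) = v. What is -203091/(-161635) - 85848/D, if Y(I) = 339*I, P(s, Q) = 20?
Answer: 203091/161635 - 85848*√36803/36803 ≈ -446.24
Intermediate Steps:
b = 30023 (b = 11 - 122*(-246) = 11 + 30012 = 30023)
D = √36803 (D = √(30023 + 339*20) = √(30023 + 6780) = √36803 ≈ 191.84)
-203091/(-161635) - 85848/D = -203091/(-161635) - 85848*√36803/36803 = -203091*(-1/161635) - 85848*√36803/36803 = 203091/161635 - 85848*√36803/36803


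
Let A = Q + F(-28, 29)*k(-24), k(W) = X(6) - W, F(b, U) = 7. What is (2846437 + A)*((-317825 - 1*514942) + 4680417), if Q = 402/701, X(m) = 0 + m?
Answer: 7677985378769850/701 ≈ 1.0953e+13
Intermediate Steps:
X(m) = m
k(W) = 6 - W
Q = 402/701 (Q = 402*(1/701) = 402/701 ≈ 0.57347)
A = 147612/701 (A = 402/701 + 7*(6 - 1*(-24)) = 402/701 + 7*(6 + 24) = 402/701 + 7*30 = 402/701 + 210 = 147612/701 ≈ 210.57)
(2846437 + A)*((-317825 - 1*514942) + 4680417) = (2846437 + 147612/701)*((-317825 - 1*514942) + 4680417) = 1995499949*((-317825 - 514942) + 4680417)/701 = 1995499949*(-832767 + 4680417)/701 = (1995499949/701)*3847650 = 7677985378769850/701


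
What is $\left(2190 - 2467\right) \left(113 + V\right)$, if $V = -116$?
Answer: $831$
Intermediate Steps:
$\left(2190 - 2467\right) \left(113 + V\right) = \left(2190 - 2467\right) \left(113 - 116\right) = \left(-277\right) \left(-3\right) = 831$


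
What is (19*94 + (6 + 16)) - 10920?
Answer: -9112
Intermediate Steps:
(19*94 + (6 + 16)) - 10920 = (1786 + 22) - 10920 = 1808 - 10920 = -9112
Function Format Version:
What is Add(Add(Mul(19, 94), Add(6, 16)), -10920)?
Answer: -9112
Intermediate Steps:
Add(Add(Mul(19, 94), Add(6, 16)), -10920) = Add(Add(1786, 22), -10920) = Add(1808, -10920) = -9112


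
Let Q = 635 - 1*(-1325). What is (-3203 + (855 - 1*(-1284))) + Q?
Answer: 896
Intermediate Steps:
Q = 1960 (Q = 635 + 1325 = 1960)
(-3203 + (855 - 1*(-1284))) + Q = (-3203 + (855 - 1*(-1284))) + 1960 = (-3203 + (855 + 1284)) + 1960 = (-3203 + 2139) + 1960 = -1064 + 1960 = 896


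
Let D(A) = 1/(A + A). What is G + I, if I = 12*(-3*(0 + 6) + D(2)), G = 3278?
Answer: 3065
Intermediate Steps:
D(A) = 1/(2*A)
I = -213 (I = 12*(-3*(0 + 6) + (½)/2) = 12*(-3*6 + (½)*(½)) = 12*(-18 + ¼) = 12*(-71/4) = -213)
G + I = 3278 - 213 = 3065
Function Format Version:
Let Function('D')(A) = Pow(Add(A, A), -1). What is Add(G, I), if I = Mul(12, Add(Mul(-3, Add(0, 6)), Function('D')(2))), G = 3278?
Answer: 3065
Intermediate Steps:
Function('D')(A) = Mul(Rational(1, 2), Pow(A, -1)) (Function('D')(A) = Pow(Mul(2, A), -1) = Mul(Rational(1, 2), Pow(A, -1)))
I = -213 (I = Mul(12, Add(Mul(-3, Add(0, 6)), Mul(Rational(1, 2), Pow(2, -1)))) = Mul(12, Add(Mul(-3, 6), Mul(Rational(1, 2), Rational(1, 2)))) = Mul(12, Add(-18, Rational(1, 4))) = Mul(12, Rational(-71, 4)) = -213)
Add(G, I) = Add(3278, -213) = 3065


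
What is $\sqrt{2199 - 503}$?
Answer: $4 \sqrt{106} \approx 41.182$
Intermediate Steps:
$\sqrt{2199 - 503} = \sqrt{1696} = 4 \sqrt{106}$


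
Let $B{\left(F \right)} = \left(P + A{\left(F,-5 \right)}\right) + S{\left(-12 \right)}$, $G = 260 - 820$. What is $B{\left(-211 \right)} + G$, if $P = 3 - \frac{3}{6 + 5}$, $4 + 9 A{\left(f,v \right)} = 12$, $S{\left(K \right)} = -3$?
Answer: $- \frac{55379}{99} \approx -559.38$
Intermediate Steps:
$A{\left(f,v \right)} = \frac{8}{9}$ ($A{\left(f,v \right)} = - \frac{4}{9} + \frac{1}{9} \cdot 12 = - \frac{4}{9} + \frac{4}{3} = \frac{8}{9}$)
$G = -560$ ($G = 260 - 820 = -560$)
$P = \frac{30}{11}$ ($P = 3 - \frac{3}{11} = \frac{30}{11} \approx 2.7273$)
$B{\left(F \right)} = \frac{61}{99}$ ($B{\left(F \right)} = \left(\frac{30}{11} + \frac{8}{9}\right) - 3 = \frac{358}{99} - 3 = \frac{61}{99}$)
$B{\left(-211 \right)} + G = \frac{61}{99} - 560 = - \frac{55379}{99}$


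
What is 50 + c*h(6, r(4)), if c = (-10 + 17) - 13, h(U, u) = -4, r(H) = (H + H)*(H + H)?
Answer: 74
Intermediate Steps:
r(H) = 4*H² (r(H) = (2*H)*(2*H) = 4*H²)
c = -6 (c = 7 - 13 = -6)
50 + c*h(6, r(4)) = 50 - 6*(-4) = 50 + 24 = 74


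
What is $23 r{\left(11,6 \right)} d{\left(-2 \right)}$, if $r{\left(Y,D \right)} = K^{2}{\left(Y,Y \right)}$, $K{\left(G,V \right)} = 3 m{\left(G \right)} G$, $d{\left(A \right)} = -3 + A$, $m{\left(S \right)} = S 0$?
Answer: $0$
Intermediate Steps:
$m{\left(S \right)} = 0$
$K{\left(G,V \right)} = 0$ ($K{\left(G,V \right)} = 3 \cdot 0 G = 0 G = 0$)
$r{\left(Y,D \right)} = 0$ ($r{\left(Y,D \right)} = 0^{2} = 0$)
$23 r{\left(11,6 \right)} d{\left(-2 \right)} = 23 \cdot 0 \left(-3 - 2\right) = 0 \left(-5\right) = 0$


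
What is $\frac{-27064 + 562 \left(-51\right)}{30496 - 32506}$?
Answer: $\frac{27863}{1005} \approx 27.724$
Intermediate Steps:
$\frac{-27064 + 562 \left(-51\right)}{30496 - 32506} = \frac{-27064 - 28662}{-2010} = \left(-55726\right) \left(- \frac{1}{2010}\right) = \frac{27863}{1005}$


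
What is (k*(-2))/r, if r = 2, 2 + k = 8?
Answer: -6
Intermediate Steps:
k = 6 (k = -2 + 8 = 6)
(k*(-2))/r = (6*(-2))/2 = -12*½ = -6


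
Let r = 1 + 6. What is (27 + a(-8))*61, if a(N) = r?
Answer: 2074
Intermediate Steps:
r = 7
a(N) = 7
(27 + a(-8))*61 = (27 + 7)*61 = 34*61 = 2074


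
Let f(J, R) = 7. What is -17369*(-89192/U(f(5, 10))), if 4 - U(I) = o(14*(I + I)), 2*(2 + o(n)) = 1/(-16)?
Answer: 49573627136/193 ≈ 2.5686e+8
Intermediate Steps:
o(n) = -65/32 (o(n) = -2 + (½)/(-16) = -2 + (½)*(-1/16) = -2 - 1/32 = -65/32)
U(I) = 193/32 (U(I) = 4 - 1*(-65/32) = 4 + 65/32 = 193/32)
-17369*(-89192/U(f(5, 10))) = -17369/((193/32)/(-89192)) = -17369/((193/32)*(-1/89192)) = -17369/(-193/2854144) = -17369*(-2854144/193) = 49573627136/193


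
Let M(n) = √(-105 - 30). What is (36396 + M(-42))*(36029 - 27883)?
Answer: 296481816 + 24438*I*√15 ≈ 2.9648e+8 + 94648.0*I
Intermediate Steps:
M(n) = 3*I*√15 (M(n) = √(-135) = 3*I*√15)
(36396 + M(-42))*(36029 - 27883) = (36396 + 3*I*√15)*(36029 - 27883) = (36396 + 3*I*√15)*8146 = 296481816 + 24438*I*√15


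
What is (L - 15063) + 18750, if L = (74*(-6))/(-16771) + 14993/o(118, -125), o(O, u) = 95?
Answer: 6125784098/1593245 ≈ 3844.8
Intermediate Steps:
L = 251489783/1593245 (L = (74*(-6))/(-16771) + 14993/95 = -444*(-1/16771) + 14993*(1/95) = 444/16771 + 14993/95 = 251489783/1593245 ≈ 157.85)
(L - 15063) + 18750 = (251489783/1593245 - 15063) + 18750 = -23747559652/1593245 + 18750 = 6125784098/1593245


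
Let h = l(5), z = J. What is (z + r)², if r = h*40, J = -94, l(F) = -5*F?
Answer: 1196836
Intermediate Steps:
z = -94
h = -25 (h = -5*5 = -25)
r = -1000 (r = -25*40 = -1000)
(z + r)² = (-94 - 1000)² = (-1094)² = 1196836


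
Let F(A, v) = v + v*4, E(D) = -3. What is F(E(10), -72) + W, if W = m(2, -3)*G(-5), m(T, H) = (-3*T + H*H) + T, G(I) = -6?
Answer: -390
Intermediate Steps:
m(T, H) = H² - 2*T (m(T, H) = (-3*T + H²) + T = (H² - 3*T) + T = H² - 2*T)
F(A, v) = 5*v (F(A, v) = v + 4*v = 5*v)
W = -30 (W = ((-3)² - 2*2)*(-6) = (9 - 4)*(-6) = 5*(-6) = -30)
F(E(10), -72) + W = 5*(-72) - 30 = -360 - 30 = -390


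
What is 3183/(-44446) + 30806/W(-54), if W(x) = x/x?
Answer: 1369200293/44446 ≈ 30806.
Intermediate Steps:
W(x) = 1
3183/(-44446) + 30806/W(-54) = 3183/(-44446) + 30806/1 = 3183*(-1/44446) + 30806*1 = -3183/44446 + 30806 = 1369200293/44446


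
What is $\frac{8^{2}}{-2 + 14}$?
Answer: $\frac{16}{3} \approx 5.3333$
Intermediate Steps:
$\frac{8^{2}}{-2 + 14} = \frac{1}{12} \cdot 64 = \frac{16}{3}$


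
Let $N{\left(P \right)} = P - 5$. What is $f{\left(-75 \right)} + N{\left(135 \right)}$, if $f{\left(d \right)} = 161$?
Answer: $291$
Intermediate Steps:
$N{\left(P \right)} = -5 + P$
$f{\left(-75 \right)} + N{\left(135 \right)} = 161 + \left(-5 + 135\right) = 161 + 130 = 291$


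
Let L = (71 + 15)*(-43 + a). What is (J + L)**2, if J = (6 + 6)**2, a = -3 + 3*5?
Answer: 6360484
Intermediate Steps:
a = 12 (a = -3 + 15 = 12)
J = 144 (J = 12**2 = 144)
L = -2666 (L = (71 + 15)*(-43 + 12) = 86*(-31) = -2666)
(J + L)**2 = (144 - 2666)**2 = (-2522)**2 = 6360484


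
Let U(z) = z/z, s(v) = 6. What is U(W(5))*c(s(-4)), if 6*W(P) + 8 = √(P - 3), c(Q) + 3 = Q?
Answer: 3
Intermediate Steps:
c(Q) = -3 + Q
W(P) = -4/3 + √(-3 + P)/6 (W(P) = -4/3 + √(P - 3)/6 = -4/3 + √(-3 + P)/6)
U(z) = 1
U(W(5))*c(s(-4)) = 1*(-3 + 6) = 1*3 = 3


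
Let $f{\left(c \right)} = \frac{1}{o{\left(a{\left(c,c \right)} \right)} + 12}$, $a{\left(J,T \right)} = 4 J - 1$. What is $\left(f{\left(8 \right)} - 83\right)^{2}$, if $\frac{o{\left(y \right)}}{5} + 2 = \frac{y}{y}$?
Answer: $\frac{336400}{49} \approx 6865.3$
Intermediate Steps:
$a{\left(J,T \right)} = -1 + 4 J$
$o{\left(y \right)} = -5$ ($o{\left(y \right)} = -10 + 5 \frac{y}{y} = -10 + 5 \cdot 1 = -10 + 5 = -5$)
$f{\left(c \right)} = \frac{1}{7}$ ($f{\left(c \right)} = \frac{1}{-5 + 12} = \frac{1}{7}$)
$\left(f{\left(8 \right)} - 83\right)^{2} = \left(\frac{1}{7} - 83\right)^{2} = \left(- \frac{580}{7}\right)^{2} = \frac{336400}{49}$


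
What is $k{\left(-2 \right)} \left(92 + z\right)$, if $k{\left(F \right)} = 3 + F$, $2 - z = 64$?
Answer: $30$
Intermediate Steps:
$z = -62$ ($z = 2 - 64 = -62$)
$k{\left(-2 \right)} \left(92 + z\right) = \left(3 - 2\right) \left(92 - 62\right) = 1 \cdot 30 = 30$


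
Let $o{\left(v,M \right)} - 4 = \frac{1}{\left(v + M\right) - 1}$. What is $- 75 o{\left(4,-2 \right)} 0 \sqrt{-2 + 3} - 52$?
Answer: $-52$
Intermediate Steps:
$o{\left(v,M \right)} = 4 + \frac{1}{-1 + M + v}$ ($o{\left(v,M \right)} = 4 + \frac{1}{\left(v + M\right) - 1} = 4 + \frac{1}{\left(M + v\right) - 1} = 4 + \frac{1}{-1 + M + v}$)
$- 75 o{\left(4,-2 \right)} 0 \sqrt{-2 + 3} - 52 = - 75 \frac{-3 + 4 \left(-2\right) + 4 \cdot 4}{-1 - 2 + 4} \cdot 0 \sqrt{-2 + 3} - 52 = - 75 \frac{-3 - 8 + 16}{1} \cdot 0 \sqrt{1} - 52 = - 75 \cdot 1 \cdot 5 \cdot 0 \cdot 1 - 52 = - 75 \cdot 5 \cdot 0 \cdot 1 - 52 = - 75 \cdot 0 \cdot 1 - 52 = \left(-75\right) 0 - 52 = 0 - 52 = -52$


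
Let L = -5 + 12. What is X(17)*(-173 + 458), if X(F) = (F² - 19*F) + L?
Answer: -7695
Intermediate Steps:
L = 7
X(F) = 7 + F² - 19*F (X(F) = (F² - 19*F) + 7 = 7 + F² - 19*F)
X(17)*(-173 + 458) = (7 + 17² - 19*17)*(-173 + 458) = (7 + 289 - 323)*285 = -27*285 = -7695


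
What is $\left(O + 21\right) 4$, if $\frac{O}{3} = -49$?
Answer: $-504$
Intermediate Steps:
$O = -147$ ($O = 3 \left(-49\right) = -147$)
$\left(O + 21\right) 4 = \left(-147 + 21\right) 4 = \left(-126\right) 4 = -504$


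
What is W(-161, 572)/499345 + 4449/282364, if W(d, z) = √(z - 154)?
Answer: 4449/282364 + √418/499345 ≈ 0.015797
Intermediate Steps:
W(d, z) = √(-154 + z)
W(-161, 572)/499345 + 4449/282364 = √(-154 + 572)/499345 + 4449/282364 = √418*(1/499345) + 4449*(1/282364) = √418/499345 + 4449/282364 = 4449/282364 + √418/499345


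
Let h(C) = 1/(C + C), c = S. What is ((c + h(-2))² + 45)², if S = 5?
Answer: 1168561/256 ≈ 4564.7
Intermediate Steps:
c = 5
h(C) = 1/(2*C)
((c + h(-2))² + 45)² = ((5 + (½)/(-2))² + 45)² = ((5 + (½)*(-½))² + 45)² = ((5 - ¼)² + 45)² = ((19/4)² + 45)² = (361/16 + 45)² = (1081/16)² = 1168561/256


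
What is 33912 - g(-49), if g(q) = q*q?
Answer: 31511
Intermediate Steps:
g(q) = q²
33912 - g(-49) = 33912 - 1*(-49)² = 33912 - 1*2401 = 33912 - 2401 = 31511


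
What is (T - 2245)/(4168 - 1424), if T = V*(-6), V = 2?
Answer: -2257/2744 ≈ -0.82252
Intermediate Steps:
T = -12 (T = 2*(-6) = -12)
(T - 2245)/(4168 - 1424) = (-12 - 2245)/(4168 - 1424) = -2257/2744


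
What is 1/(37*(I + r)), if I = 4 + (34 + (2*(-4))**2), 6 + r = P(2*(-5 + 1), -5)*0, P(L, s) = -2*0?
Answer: 1/3552 ≈ 0.00028153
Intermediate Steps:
P(L, s) = 0
r = -6 (r = -6 + 0*0 = -6 + 0 = -6)
I = 102 (I = 4 + (34 + (-8)**2) = 4 + (34 + 64) = 4 + 98 = 102)
1/(37*(I + r)) = 1/(37*(102 - 6)) = 1/(37*96) = 1/3552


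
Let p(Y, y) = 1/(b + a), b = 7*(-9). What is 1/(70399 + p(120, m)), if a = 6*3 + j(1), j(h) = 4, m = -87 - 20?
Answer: 41/2886358 ≈ 1.4205e-5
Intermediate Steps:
m = -107
b = -63
a = 22 (a = 6*3 + 4 = 18 + 4 = 22)
p(Y, y) = -1/41 (p(Y, y) = 1/(-63 + 22) = 1/(-41) = -1/41)
1/(70399 + p(120, m)) = 1/(70399 - 1/41) = 1/(2886358/41) = 41/2886358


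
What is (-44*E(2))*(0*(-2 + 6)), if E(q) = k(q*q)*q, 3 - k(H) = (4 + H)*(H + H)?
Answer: 0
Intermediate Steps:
k(H) = 3 - 2*H*(4 + H) (k(H) = 3 - (4 + H)*(H + H) = 3 - (4 + H)*2*H = 3 - 2*H*(4 + H))
E(q) = q*(3 - 8*q² - 2*q⁴) (E(q) = (3 - 8*q*q - 2*q⁴)*q = (3 - 8*q² - 2*q⁴)*q = q*(3 - 8*q² - 2*q⁴))
(-44*E(2))*(0*(-2 + 6)) = (-88*(3 - 8*2² - 2*2⁴))*(0*(-2 + 6)) = (-88*(3 - 8*4 - 2*16))*(0*4) = -88*(3 - 32 - 32)*0 = -88*(-61)*0 = -44*(-122)*0 = 5368*0 = 0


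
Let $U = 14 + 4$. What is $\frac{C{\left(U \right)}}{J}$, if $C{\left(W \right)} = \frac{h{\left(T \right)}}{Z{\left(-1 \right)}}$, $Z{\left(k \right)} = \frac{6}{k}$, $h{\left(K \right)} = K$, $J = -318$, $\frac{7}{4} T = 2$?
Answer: $\frac{2}{3339} \approx 0.00059898$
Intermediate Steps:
$T = \frac{8}{7}$ ($T = \frac{4}{7} \cdot 2 = \frac{8}{7} \approx 1.1429$)
$U = 18$
$C{\left(W \right)} = - \frac{4}{21}$ ($C{\left(W \right)} = \frac{8}{7 \frac{6}{-1}} = \frac{8}{7 \cdot 6 \left(-1\right)} = \frac{8}{7 \left(-6\right)} = \frac{8}{7} \left(- \frac{1}{6}\right) = - \frac{4}{21}$)
$\frac{C{\left(U \right)}}{J} = - \frac{4}{21 \left(-318\right)} = \left(- \frac{4}{21}\right) \left(- \frac{1}{318}\right) = \frac{2}{3339}$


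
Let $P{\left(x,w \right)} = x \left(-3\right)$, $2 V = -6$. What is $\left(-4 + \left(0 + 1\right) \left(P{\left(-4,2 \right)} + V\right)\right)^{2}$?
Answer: $25$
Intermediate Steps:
$V = -3$ ($V = \frac{1}{2} \left(-6\right) = -3$)
$P{\left(x,w \right)} = - 3 x$
$\left(-4 + \left(0 + 1\right) \left(P{\left(-4,2 \right)} + V\right)\right)^{2} = \left(-4 + \left(0 + 1\right) \left(\left(-3\right) \left(-4\right) - 3\right)\right)^{2} = \left(-4 + 1 \left(12 - 3\right)\right)^{2} = \left(-4 + 1 \cdot 9\right)^{2} = \left(-4 + 9\right)^{2} = 5^{2} = 25$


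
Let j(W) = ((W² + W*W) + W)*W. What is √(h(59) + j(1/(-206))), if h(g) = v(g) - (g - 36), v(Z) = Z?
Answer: √16207337370/21218 ≈ 6.0000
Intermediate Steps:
h(g) = 36 (h(g) = g - (g - 36) = g - (-36 + g) = g + (36 - g) = 36)
j(W) = W*(W + 2*W²) (j(W) = ((W² + W²) + W)*W = (2*W² + W)*W = (W + 2*W²)*W = W*(W + 2*W²))
√(h(59) + j(1/(-206))) = √(36 + (1/(-206))²*(1 + 2/(-206))) = √(36 + (-1/206)²*(1 + 2*(-1/206))) = √(36 + (1 - 1/103)/42436) = √(36 + (1/42436)*(102/103)) = √(36 + 51/2185454) = √(78676395/2185454) = √16207337370/21218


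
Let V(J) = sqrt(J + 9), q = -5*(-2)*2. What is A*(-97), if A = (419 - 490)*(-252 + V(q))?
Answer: -1735524 + 6887*sqrt(29) ≈ -1.6984e+6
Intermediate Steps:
q = 20 (q = 10*2 = 20)
V(J) = sqrt(9 + J)
A = 17892 - 71*sqrt(29) (A = (419 - 490)*(-252 + sqrt(9 + 20)) = -71*(-252 + sqrt(29)) = 17892 - 71*sqrt(29) ≈ 17510.)
A*(-97) = (17892 - 71*sqrt(29))*(-97) = -1735524 + 6887*sqrt(29)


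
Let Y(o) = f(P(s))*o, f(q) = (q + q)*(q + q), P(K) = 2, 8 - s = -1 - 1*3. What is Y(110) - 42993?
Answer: -41233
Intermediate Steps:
s = 12 (s = 8 - (-1 - 1*3) = 8 - (-1 - 3) = 8 - 1*(-4) = 8 + 4 = 12)
f(q) = 4*q² (f(q) = (2*q)*(2*q) = 4*q²)
Y(o) = 16*o (Y(o) = (4*2²)*o = (4*4)*o = 16*o)
Y(110) - 42993 = 16*110 - 42993 = 1760 - 42993 = -41233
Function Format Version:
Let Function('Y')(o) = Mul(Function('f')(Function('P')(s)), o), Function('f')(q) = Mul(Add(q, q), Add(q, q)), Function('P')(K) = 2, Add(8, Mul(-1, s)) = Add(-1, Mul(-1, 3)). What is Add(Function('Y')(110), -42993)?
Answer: -41233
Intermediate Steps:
s = 12 (s = Add(8, Mul(-1, Add(-1, Mul(-1, 3)))) = Add(8, Mul(-1, Add(-1, -3))) = Add(8, Mul(-1, -4)) = Add(8, 4) = 12)
Function('f')(q) = Mul(4, Pow(q, 2)) (Function('f')(q) = Mul(Mul(2, q), Mul(2, q)) = Mul(4, Pow(q, 2)))
Function('Y')(o) = Mul(16, o) (Function('Y')(o) = Mul(Mul(4, Pow(2, 2)), o) = Mul(Mul(4, 4), o) = Mul(16, o))
Add(Function('Y')(110), -42993) = Add(Mul(16, 110), -42993) = Add(1760, -42993) = -41233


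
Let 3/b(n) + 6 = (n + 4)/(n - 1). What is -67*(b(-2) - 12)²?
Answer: -4154067/400 ≈ -10385.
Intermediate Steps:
b(n) = 3/(-6 + (4 + n)/(-1 + n)) (b(n) = 3/(-6 + (n + 4)/(n - 1)) = 3/(-6 + (4 + n)/(-1 + n)))
-67*(b(-2) - 12)² = -67*(3*(1 - 1*(-2))/(5*(-2 - 2)) - 12)² = -67*((⅗)*(1 + 2)/(-4) - 12)² = -67*((⅗)*(-¼)*3 - 12)² = -67*(-9/20 - 12)² = -67*(-249/20)² = -67*62001/400 = -4154067/400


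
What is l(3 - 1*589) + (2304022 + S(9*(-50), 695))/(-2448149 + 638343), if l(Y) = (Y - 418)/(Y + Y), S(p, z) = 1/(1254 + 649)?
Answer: -420215017713/1009109819674 ≈ -0.41642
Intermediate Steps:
S(p, z) = 1/1903
l(Y) = (-418 + Y)/(2*Y) (l(Y) = (-418 + Y)/((2*Y)) = (-418 + Y)*(1/(2*Y)) = (-418 + Y)/(2*Y))
l(3 - 1*589) + (2304022 + S(9*(-50), 695))/(-2448149 + 638343) = (-418 + (3 - 1*589))/(2*(3 - 1*589)) + (2304022 + 1/1903)/(-2448149 + 638343) = (-418 + (3 - 589))/(2*(3 - 589)) + (4384553867/1903)/(-1809806) = (1/2)*(-418 - 586)/(-586) + (4384553867/1903)*(-1/1809806) = (1/2)*(-1/586)*(-1004) - 4384553867/3444060818 = 251/293 - 4384553867/3444060818 = -420215017713/1009109819674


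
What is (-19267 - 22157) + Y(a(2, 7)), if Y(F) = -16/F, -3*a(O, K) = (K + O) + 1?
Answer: -207096/5 ≈ -41419.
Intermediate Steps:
a(O, K) = -⅓ - K/3 - O/3 (a(O, K) = -((K + O) + 1)/3 = -(1 + K + O)/3 = -⅓ - K/3 - O/3)
(-19267 - 22157) + Y(a(2, 7)) = (-19267 - 22157) - 16/(-⅓ - ⅓*7 - ⅓*2) = -41424 - 16/(-⅓ - 7/3 - ⅔) = -41424 - 16/(-10/3) = -41424 - 16*(-3/10) = -41424 + 24/5 = -207096/5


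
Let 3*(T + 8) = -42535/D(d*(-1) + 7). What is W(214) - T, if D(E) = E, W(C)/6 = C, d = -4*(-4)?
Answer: -7651/27 ≈ -283.37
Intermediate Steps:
d = 16
W(C) = 6*C
T = 42319/27 (T = -8 + (-42535/(16*(-1) + 7))/3 = -8 + (-42535/(-16 + 7))/3 = -8 + (-42535/(-9))/3 = -8 + (-42535*(-⅑))/3 = -8 + (⅓)*(42535/9) = -8 + 42535/27 = 42319/27 ≈ 1567.4)
W(214) - T = 6*214 - 1*42319/27 = 1284 - 42319/27 = -7651/27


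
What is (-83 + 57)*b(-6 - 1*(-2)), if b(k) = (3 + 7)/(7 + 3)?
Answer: -26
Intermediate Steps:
b(k) = 1 (b(k) = 10/10 = 10*(⅒) = 1)
(-83 + 57)*b(-6 - 1*(-2)) = (-83 + 57)*1 = -26*1 = -26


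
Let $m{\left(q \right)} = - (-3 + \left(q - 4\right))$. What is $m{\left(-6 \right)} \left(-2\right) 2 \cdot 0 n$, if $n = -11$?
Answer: $0$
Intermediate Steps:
$m{\left(q \right)} = 7 - q$ ($m{\left(q \right)} = - (-3 + \left(q - 4\right)) = - (-3 + \left(-4 + q\right)) = - (-7 + q) = 7 - q$)
$m{\left(-6 \right)} \left(-2\right) 2 \cdot 0 n = \left(7 - -6\right) \left(-2\right) 2 \cdot 0 \left(-11\right) = \left(7 + 6\right) \left(\left(-4\right) 0\right) \left(-11\right) = 13 \cdot 0 \left(-11\right) = 0 \left(-11\right) = 0$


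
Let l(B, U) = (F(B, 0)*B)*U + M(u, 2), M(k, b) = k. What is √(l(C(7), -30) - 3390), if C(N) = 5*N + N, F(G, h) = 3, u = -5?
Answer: 5*I*√287 ≈ 84.705*I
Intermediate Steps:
C(N) = 6*N
l(B, U) = -5 + 3*B*U (l(B, U) = (3*B)*U - 5 = 3*B*U - 5 = -5 + 3*B*U)
√(l(C(7), -30) - 3390) = √((-5 + 3*(6*7)*(-30)) - 3390) = √((-5 + 3*42*(-30)) - 3390) = √((-5 - 3780) - 3390) = √(-3785 - 3390) = √(-7175) = 5*I*√287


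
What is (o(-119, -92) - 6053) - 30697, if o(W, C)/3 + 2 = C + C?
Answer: -37308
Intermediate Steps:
o(W, C) = -6 + 6*C (o(W, C) = -6 + 3*(C + C) = -6 + 3*(2*C) = -6 + 6*C)
(o(-119, -92) - 6053) - 30697 = ((-6 + 6*(-92)) - 6053) - 30697 = ((-6 - 552) - 6053) - 30697 = (-558 - 6053) - 30697 = -6611 - 30697 = -37308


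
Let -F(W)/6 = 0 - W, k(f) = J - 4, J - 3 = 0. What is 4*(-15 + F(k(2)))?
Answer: -84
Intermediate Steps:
J = 3 (J = 3 + 0 = 3)
k(f) = -1 (k(f) = 3 - 4 = -1)
F(W) = 6*W (F(W) = -6*(0 - W) = -(-6)*W = 6*W)
4*(-15 + F(k(2))) = 4*(-15 + 6*(-1)) = 4*(-15 - 6) = 4*(-21) = -84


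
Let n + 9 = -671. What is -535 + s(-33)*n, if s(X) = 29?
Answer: -20255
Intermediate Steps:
n = -680 (n = -9 - 671 = -680)
-535 + s(-33)*n = -535 + 29*(-680) = -535 - 19720 = -20255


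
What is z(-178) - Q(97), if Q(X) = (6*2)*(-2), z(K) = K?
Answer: -154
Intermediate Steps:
Q(X) = -24 (Q(X) = 12*(-2) = -24)
z(-178) - Q(97) = -178 - 1*(-24) = -178 + 24 = -154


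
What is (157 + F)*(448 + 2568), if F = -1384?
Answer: -3700632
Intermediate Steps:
(157 + F)*(448 + 2568) = (157 - 1384)*(448 + 2568) = -1227*3016 = -3700632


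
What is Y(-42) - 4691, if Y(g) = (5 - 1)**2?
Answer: -4675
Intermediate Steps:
Y(g) = 16 (Y(g) = 4**2 = 16)
Y(-42) - 4691 = 16 - 4691 = -4675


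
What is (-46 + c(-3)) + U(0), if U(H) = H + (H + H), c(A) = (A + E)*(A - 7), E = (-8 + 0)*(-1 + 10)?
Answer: 704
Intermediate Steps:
E = -72 (E = -8*9 = -72)
c(A) = (-72 + A)*(-7 + A) (c(A) = (A - 72)*(A - 7) = (-72 + A)*(-7 + A))
U(H) = 3*H (U(H) = H + 2*H = 3*H)
(-46 + c(-3)) + U(0) = (-46 + (504 + (-3)² - 79*(-3))) + 3*0 = (-46 + (504 + 9 + 237)) + 0 = (-46 + 750) + 0 = 704 + 0 = 704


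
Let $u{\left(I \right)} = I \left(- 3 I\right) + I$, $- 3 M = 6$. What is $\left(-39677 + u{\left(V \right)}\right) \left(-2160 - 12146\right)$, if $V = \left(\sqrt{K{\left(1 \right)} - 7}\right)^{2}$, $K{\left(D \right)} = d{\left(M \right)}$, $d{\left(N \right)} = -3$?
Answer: $572054022$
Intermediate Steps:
$M = -2$ ($M = \left(- \frac{1}{3}\right) 6 = -2$)
$K{\left(D \right)} = -3$
$V = -10$ ($V = \left(\sqrt{-3 - 7}\right)^{2} = \left(\sqrt{-10}\right)^{2} = \left(i \sqrt{10}\right)^{2} = -10$)
$u{\left(I \right)} = I - 3 I^{2}$ ($u{\left(I \right)} = - 3 I^{2} + I = I - 3 I^{2}$)
$\left(-39677 + u{\left(V \right)}\right) \left(-2160 - 12146\right) = \left(-39677 - 10 \left(1 - -30\right)\right) \left(-2160 - 12146\right) = \left(-39677 - 10 \left(1 + 30\right)\right) \left(-14306\right) = \left(-39677 - 310\right) \left(-14306\right) = \left(-39987\right) \left(-14306\right) = 572054022$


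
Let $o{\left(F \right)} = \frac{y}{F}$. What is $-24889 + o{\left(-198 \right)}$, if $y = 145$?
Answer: $- \frac{4928167}{198} \approx -24890.0$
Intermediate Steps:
$o{\left(F \right)} = \frac{145}{F}$
$-24889 + o{\left(-198 \right)} = -24889 + \frac{145}{-198} = -24889 + 145 \left(- \frac{1}{198}\right) = -24889 - \frac{145}{198} = - \frac{4928167}{198}$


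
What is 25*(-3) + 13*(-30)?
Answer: -465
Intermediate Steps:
25*(-3) + 13*(-30) = -75 - 390 = -465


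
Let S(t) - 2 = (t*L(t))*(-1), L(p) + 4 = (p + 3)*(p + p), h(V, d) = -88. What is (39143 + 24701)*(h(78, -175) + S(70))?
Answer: -45661611864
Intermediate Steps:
L(p) = -4 + 2*p*(3 + p) (L(p) = -4 + (p + 3)*(p + p) = -4 + (3 + p)*(2*p) = -4 + 2*p*(3 + p))
S(t) = 2 - t*(-4 + 2*t**2 + 6*t) (S(t) = 2 + (t*(-4 + 2*t**2 + 6*t))*(-1) = 2 - t*(-4 + 2*t**2 + 6*t))
(39143 + 24701)*(h(78, -175) + S(70)) = (39143 + 24701)*(-88 + (2 - 2*70*(-2 + 70**2 + 3*70))) = 63844*(-88 + (2 - 2*70*(-2 + 4900 + 210))) = 63844*(-88 + (2 - 2*70*5108)) = 63844*(-88 + (2 - 715120)) = 63844*(-88 - 715118) = 63844*(-715206) = -45661611864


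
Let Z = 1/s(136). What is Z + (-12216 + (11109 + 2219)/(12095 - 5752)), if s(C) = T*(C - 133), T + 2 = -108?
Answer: -25566017143/2093190 ≈ -12214.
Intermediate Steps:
T = -110 (T = -2 - 108 = -110)
s(C) = 14630 - 110*C (s(C) = -110*(C - 133) = -110*(-133 + C) = 14630 - 110*C)
Z = -1/330 (Z = 1/(14630 - 110*136) = 1/(14630 - 14960) = 1/(-330) = -1/330 ≈ -0.0030303)
Z + (-12216 + (11109 + 2219)/(12095 - 5752)) = -1/330 + (-12216 + (11109 + 2219)/(12095 - 5752)) = -1/330 + (-12216 + 13328/6343) = -1/330 - 77472760/6343 = -25566017143/2093190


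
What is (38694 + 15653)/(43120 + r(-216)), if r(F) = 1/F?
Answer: 11738952/9313919 ≈ 1.2604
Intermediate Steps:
(38694 + 15653)/(43120 + r(-216)) = (38694 + 15653)/(43120 + 1/(-216)) = 54347/(43120 - 1/216) = 54347/(9313919/216) = 54347*(216/9313919) = 11738952/9313919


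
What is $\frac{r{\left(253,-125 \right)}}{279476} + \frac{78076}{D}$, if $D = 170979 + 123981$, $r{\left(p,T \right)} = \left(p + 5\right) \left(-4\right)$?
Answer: $\frac{1344748091}{5152140060} \approx 0.26101$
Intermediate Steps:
$r{\left(p,T \right)} = -20 - 4 p$ ($r{\left(p,T \right)} = \left(5 + p\right) \left(-4\right) = -20 - 4 p$)
$D = 294960$
$\frac{r{\left(253,-125 \right)}}{279476} + \frac{78076}{D} = \frac{-20 - 1012}{279476} + \frac{78076}{294960} = \left(-20 - 1012\right) \frac{1}{279476} + 78076 \cdot \frac{1}{294960} = \left(-1032\right) \frac{1}{279476} + \frac{19519}{73740} = - \frac{258}{69869} + \frac{19519}{73740} = \frac{1344748091}{5152140060}$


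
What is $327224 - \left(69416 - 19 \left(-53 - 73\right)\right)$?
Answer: $255414$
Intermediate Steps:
$327224 - \left(69416 - 19 \left(-53 - 73\right)\right) = 327224 + \left(\left(19 \left(-126\right) + \left(58626 - 58044\right)\right) - 69998\right) = 327224 + \left(\left(-2394 + 582\right) - 69998\right) = 327224 - 71810 = 255414$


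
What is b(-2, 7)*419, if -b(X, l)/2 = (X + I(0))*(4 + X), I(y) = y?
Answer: 3352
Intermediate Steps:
b(X, l) = -2*X*(4 + X) (b(X, l) = -2*(X + 0)*(4 + X) = -2*X*(4 + X))
b(-2, 7)*419 = (2*(-2)*(-4 - 1*(-2)))*419 = (2*(-2)*(-4 + 2))*419 = (2*(-2)*(-2))*419 = 8*419 = 3352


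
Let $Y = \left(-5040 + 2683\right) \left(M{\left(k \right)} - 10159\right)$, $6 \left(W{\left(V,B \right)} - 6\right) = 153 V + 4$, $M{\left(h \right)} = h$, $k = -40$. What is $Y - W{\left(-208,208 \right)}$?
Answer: $\frac{72133021}{3} \approx 2.4044 \cdot 10^{7}$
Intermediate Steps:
$W{\left(V,B \right)} = \frac{20}{3} + \frac{51 V}{2}$ ($W{\left(V,B \right)} = 6 + \frac{153 V + 4}{6} = 6 + \frac{4 + 153 V}{6} = 6 + \left(\frac{2}{3} + \frac{51 V}{2}\right) = \frac{20}{3} + \frac{51 V}{2}$)
$Y = 24039043$ ($Y = \left(-5040 + 2683\right) \left(-40 - 10159\right) = \left(-2357\right) \left(-10199\right) = 24039043$)
$Y - W{\left(-208,208 \right)} = 24039043 - \left(\frac{20}{3} + \frac{51}{2} \left(-208\right)\right) = 24039043 - \left(\frac{20}{3} - 5304\right) = 24039043 - - \frac{15892}{3} = 24039043 + \frac{15892}{3} = \frac{72133021}{3}$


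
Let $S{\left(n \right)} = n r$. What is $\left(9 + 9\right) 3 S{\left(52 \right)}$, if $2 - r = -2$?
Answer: $11232$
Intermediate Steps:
$r = 4$ ($r = 2 - -2 = 2 + 2 = 4$)
$S{\left(n \right)} = 4 n$ ($S{\left(n \right)} = n 4 = 4 n$)
$\left(9 + 9\right) 3 S{\left(52 \right)} = \left(9 + 9\right) 3 \cdot 4 \cdot 52 = 18 \cdot 3 \cdot 208 = 54 \cdot 208 = 11232$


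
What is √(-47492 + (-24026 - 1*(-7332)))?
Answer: I*√64186 ≈ 253.35*I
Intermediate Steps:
√(-47492 + (-24026 - 1*(-7332))) = √(-47492 + (-24026 + 7332)) = √(-47492 - 16694) = √(-64186) = I*√64186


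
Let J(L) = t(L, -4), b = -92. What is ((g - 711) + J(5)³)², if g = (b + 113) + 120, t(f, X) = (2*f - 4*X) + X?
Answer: 101566084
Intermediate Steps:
t(f, X) = -3*X + 2*f (t(f, X) = (-4*X + 2*f) + X = -3*X + 2*f)
J(L) = 12 + 2*L (J(L) = -3*(-4) + 2*L = 12 + 2*L)
g = 141 (g = (-92 + 113) + 120 = 21 + 120 = 141)
((g - 711) + J(5)³)² = ((141 - 711) + (12 + 2*5)³)² = (-570 + (12 + 10)³)² = (-570 + 22³)² = (-570 + 10648)² = 10078² = 101566084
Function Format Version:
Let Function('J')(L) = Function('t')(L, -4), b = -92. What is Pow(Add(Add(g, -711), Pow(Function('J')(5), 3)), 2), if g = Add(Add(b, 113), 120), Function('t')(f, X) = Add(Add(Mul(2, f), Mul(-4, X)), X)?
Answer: 101566084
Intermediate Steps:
Function('t')(f, X) = Add(Mul(-3, X), Mul(2, f)) (Function('t')(f, X) = Add(Add(Mul(-4, X), Mul(2, f)), X) = Add(Mul(-3, X), Mul(2, f)))
Function('J')(L) = Add(12, Mul(2, L)) (Function('J')(L) = Add(Mul(-3, -4), Mul(2, L)) = Add(12, Mul(2, L)))
g = 141 (g = Add(Add(-92, 113), 120) = Add(21, 120) = 141)
Pow(Add(Add(g, -711), Pow(Function('J')(5), 3)), 2) = Pow(Add(Add(141, -711), Pow(Add(12, Mul(2, 5)), 3)), 2) = Pow(Add(-570, Pow(Add(12, 10), 3)), 2) = Pow(Add(-570, Pow(22, 3)), 2) = Pow(Add(-570, 10648), 2) = Pow(10078, 2) = 101566084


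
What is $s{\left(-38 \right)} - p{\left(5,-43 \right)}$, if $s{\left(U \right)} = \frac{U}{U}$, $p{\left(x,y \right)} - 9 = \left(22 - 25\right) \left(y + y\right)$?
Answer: $-266$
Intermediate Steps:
$p{\left(x,y \right)} = 9 - 6 y$ ($p{\left(x,y \right)} = 9 + \left(22 - 25\right) \left(y + y\right) = 9 - 3 \cdot 2 y = 9 - 6 y$)
$s{\left(U \right)} = 1$
$s{\left(-38 \right)} - p{\left(5,-43 \right)} = 1 - \left(9 - -258\right) = 1 - \left(9 + 258\right) = 1 - 267 = -266$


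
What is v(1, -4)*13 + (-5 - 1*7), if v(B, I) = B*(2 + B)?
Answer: 27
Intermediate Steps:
v(1, -4)*13 + (-5 - 1*7) = (1*(2 + 1))*13 + (-5 - 1*7) = (1*3)*13 + (-5 - 7) = 3*13 - 12 = 39 - 12 = 27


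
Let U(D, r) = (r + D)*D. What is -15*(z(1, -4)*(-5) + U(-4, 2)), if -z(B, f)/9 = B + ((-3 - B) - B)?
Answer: 2580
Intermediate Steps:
U(D, r) = D*(D + r) (U(D, r) = (D + r)*D = D*(D + r))
z(B, f) = 27 + 9*B (z(B, f) = -9*(B + ((-3 - B) - B)) = -9*(B + (-3 - 2*B)) = -9*(-3 - B) = 27 + 9*B)
-15*(z(1, -4)*(-5) + U(-4, 2)) = -15*((27 + 9*1)*(-5) - 4*(-4 + 2)) = -15*((27 + 9)*(-5) - 4*(-2)) = -15*(36*(-5) + 8) = -15*(-180 + 8) = -15*(-172) = 2580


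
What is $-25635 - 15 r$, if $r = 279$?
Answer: $-29820$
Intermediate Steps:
$-25635 - 15 r = -25635 - 4185 = -29820$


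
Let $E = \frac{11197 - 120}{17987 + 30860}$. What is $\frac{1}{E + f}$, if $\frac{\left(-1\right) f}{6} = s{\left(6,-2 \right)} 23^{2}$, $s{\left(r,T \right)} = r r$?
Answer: $- \frac{48847}{5581442531} \approx -8.7517 \cdot 10^{-6}$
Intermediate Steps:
$E = \frac{11077}{48847} \approx 0.22677$
$s{\left(r,T \right)} = r^{2}$
$f = -114264$ ($f = - 6 \cdot 6^{2} \cdot 23^{2} = - 6 \cdot 36 \cdot 529 = \left(-6\right) 19044 = -114264$)
$\frac{1}{E + f} = \frac{1}{\frac{11077}{48847} - 114264} = \frac{1}{- \frac{5581442531}{48847}} = - \frac{48847}{5581442531}$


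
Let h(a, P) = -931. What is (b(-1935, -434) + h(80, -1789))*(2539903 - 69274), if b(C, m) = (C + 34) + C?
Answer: -11777488443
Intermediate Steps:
b(C, m) = 34 + 2*C (b(C, m) = (34 + C) + C = 34 + 2*C)
(b(-1935, -434) + h(80, -1789))*(2539903 - 69274) = ((34 + 2*(-1935)) - 931)*(2539903 - 69274) = ((34 - 3870) - 931)*2470629 = (-3836 - 931)*2470629 = -4767*2470629 = -11777488443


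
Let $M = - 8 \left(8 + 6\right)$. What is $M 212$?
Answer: $-23744$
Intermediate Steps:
$M = -112$ ($M = \left(-8\right) 14 = -112$)
$M 212 = \left(-112\right) 212 = -23744$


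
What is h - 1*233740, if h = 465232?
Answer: 231492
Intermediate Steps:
h - 1*233740 = 465232 - 1*233740 = 465232 - 233740 = 231492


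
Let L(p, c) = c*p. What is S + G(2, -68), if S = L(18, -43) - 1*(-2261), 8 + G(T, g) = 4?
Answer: 1483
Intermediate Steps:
G(T, g) = -4 (G(T, g) = -8 + 4 = -4)
S = 1487 (S = -43*18 - 1*(-2261) = -774 + 2261 = 1487)
S + G(2, -68) = 1487 - 4 = 1483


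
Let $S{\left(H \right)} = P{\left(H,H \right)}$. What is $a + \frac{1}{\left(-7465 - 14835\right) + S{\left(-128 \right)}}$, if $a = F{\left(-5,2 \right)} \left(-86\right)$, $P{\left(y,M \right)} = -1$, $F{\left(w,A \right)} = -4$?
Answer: $\frac{7671543}{22301} \approx 344.0$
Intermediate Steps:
$S{\left(H \right)} = -1$
$a = 344$ ($a = \left(-4\right) \left(-86\right) = 344$)
$a + \frac{1}{\left(-7465 - 14835\right) + S{\left(-128 \right)}} = 344 + \frac{1}{\left(-7465 - 14835\right) - 1} = 344 + \frac{1}{-22300 - 1} = 344 + \frac{1}{-22301} = 344 - \frac{1}{22301} = \frac{7671543}{22301}$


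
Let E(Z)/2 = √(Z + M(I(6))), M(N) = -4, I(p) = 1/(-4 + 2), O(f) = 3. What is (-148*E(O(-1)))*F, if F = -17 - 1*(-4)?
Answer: 3848*I ≈ 3848.0*I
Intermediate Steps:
I(p) = -½ (I(p) = 1/(-2) = -½)
F = -13 (F = -17 + 4 = -13)
E(Z) = 2*√(-4 + Z) (E(Z) = 2*√(Z - 4) = 2*√(-4 + Z))
(-148*E(O(-1)))*F = -296*√(-4 + 3)*(-13) = -296*√(-1)*(-13) = -296*I*(-13) = 3848*I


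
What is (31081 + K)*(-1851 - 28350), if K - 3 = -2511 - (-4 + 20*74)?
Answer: -818356497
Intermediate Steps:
K = -3984 (K = 3 + (-2511 - (-4 + 20*74)) = 3 + (-2511 - (-4 + 1480)) = 3 + (-2511 - 1*1476) = 3 + (-2511 - 1476) = 3 - 3987 = -3984)
(31081 + K)*(-1851 - 28350) = (31081 - 3984)*(-1851 - 28350) = 27097*(-30201) = -818356497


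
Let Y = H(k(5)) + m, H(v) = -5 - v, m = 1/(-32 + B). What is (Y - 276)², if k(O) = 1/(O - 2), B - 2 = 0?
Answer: 71250481/900 ≈ 79167.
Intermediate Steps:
B = 2 (B = 2 + 0 = 2)
k(O) = 1/(-2 + O)
m = -1/30 (m = 1/(-32 + 2) = 1/(-30) = -1/30 ≈ -0.033333)
Y = -161/30 (Y = (-5 - 1/(-2 + 5)) - 1/30 = (-5 - 1/3) - 1/30 = (-5 - 1*⅓) - 1/30 = (-5 - ⅓) - 1/30 = -16/3 - 1/30 = -161/30 ≈ -5.3667)
(Y - 276)² = (-161/30 - 276)² = (-8441/30)² = 71250481/900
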